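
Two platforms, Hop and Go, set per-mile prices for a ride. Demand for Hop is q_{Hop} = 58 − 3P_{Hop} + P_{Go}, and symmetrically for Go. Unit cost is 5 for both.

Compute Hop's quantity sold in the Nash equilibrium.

Hop's profit: π = (P_{Hop} − 5)(58 − 3P_{Hop} + P_{Go}).
∂π/∂P_{Hop} = 73 − 6P_{Hop} + P_{Go} = 0 ⇒ P_{Hop} = 73/6 + (1/6)P_{Go}.
Setting P_{Hop} = P_{Go} in the reaction function: P_{Hop} = 73/6 + (1/6)P_{Hop}, so P_{Hop} = (73/6) / (5/6) = 14.6.
q_{Hop} = 58 − 3·14.6 + 14.6 = 28.8.

28.8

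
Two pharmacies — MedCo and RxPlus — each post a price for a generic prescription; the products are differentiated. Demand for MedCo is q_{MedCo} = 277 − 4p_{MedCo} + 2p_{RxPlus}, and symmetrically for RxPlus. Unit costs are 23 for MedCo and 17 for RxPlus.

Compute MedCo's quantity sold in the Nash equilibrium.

MedCo's profit: π = (p_{MedCo} − 23)(277 − 4p_{MedCo} + 2p_{RxPlus}).
∂π/∂p_{MedCo} = 369 − 8p_{MedCo} + 2p_{RxPlus} = 0 ⇒ p_{MedCo} = 46.125 + 0.25p_{RxPlus}.
Similarly p_{RxPlus} = 43.125 + 0.25p_{MedCo}.
Substituting the second reaction function into the first: p_{MedCo} = 46.125 + 0.25(43.125 + 0.25p_{MedCo}), which gives 0.9375p_{MedCo} = 1821/32 ⇒ p_{MedCo} = 60.7.
Then p_{RxPlus} = 43.125 + 0.25·60.7 = 58.3.
q_{MedCo} = 277 − 4·60.7 + 2·58.3 = 150.8.

150.8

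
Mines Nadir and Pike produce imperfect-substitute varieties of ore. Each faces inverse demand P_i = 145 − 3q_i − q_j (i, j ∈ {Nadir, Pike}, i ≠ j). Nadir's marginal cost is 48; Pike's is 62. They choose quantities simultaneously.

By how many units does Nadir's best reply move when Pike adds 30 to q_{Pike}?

Mine Nadir's profit: π = q_{Nadir}(145 − 3q_{Nadir} − q_{Pike}) − 48q_{Nadir}.
∂π/∂q_{Nadir} = 97 − 6q_{Nadir} − q_{Pike} = 0 ⇒ q_{Nadir} = 97/6 − (1/6)q_{Pike}.
The reaction-function slope is −1/6, so a 30-unit rise in q_{Pike} moves q_{Nadir} by −1/6 × 30 = −5. Nadir's best response falls — the actions are strategic substitutes.

-5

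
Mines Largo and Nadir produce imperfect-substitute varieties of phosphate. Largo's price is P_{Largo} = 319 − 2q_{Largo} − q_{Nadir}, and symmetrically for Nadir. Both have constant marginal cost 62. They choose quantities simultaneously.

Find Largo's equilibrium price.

Mine Largo's profit: π = q_{Largo}(319 − 2q_{Largo} − q_{Nadir}) − 62q_{Largo}.
∂π/∂q_{Largo} = 257 − 4q_{Largo} − q_{Nadir} = 0 ⇒ q_{Largo} = 64.25 − 0.25q_{Nadir}.
The game is symmetric, so in equilibrium q_{Nadir} = q_{Largo}: the reaction function gives 1.25q_{Largo} = 64.25, hence q_{Largo} = 51.4.
P_{Largo} = 319 − 2·51.4 − 51.4 = 164.8.

164.8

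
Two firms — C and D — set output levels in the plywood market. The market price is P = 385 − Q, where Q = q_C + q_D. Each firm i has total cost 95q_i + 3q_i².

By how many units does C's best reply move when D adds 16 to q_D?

Firm C's profit: π = q_C(385 − (q_C + q_D)) − 95q_C − 3q_C².
∂π/∂q_C = 290 − 8q_C − q_D = 0, so q_C = 36.25 − 0.125q_D.
The reaction-function slope is −0.125, so a 16-unit rise in q_D moves q_C by −0.125 × 16 = −2. C's best response falls — the actions are strategic substitutes.

-2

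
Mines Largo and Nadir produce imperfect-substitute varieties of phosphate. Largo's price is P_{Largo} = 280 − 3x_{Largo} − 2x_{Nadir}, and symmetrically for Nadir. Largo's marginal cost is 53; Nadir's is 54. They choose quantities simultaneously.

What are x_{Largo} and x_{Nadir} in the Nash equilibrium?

Mine Largo's profit: π = x_{Largo}(280 − 3x_{Largo} − 2x_{Nadir}) − 53x_{Largo}.
∂π/∂x_{Largo} = 227 − 6x_{Largo} − 2x_{Nadir} = 0 ⇒ x_{Largo} = 227/6 − (1/3)x_{Nadir}.
Similarly x_{Nadir} = 113/3 − (1/3)x_{Largo}.
Plugging x_{Nadir} into Largo's best response: x_{Largo} = 227/6 − (1/3)(113/3 − (1/3)x_{Largo}) ⇒ (8/9)x_{Largo} = 455/18, so x_{Largo} = 28.4375.
Then x_{Nadir} = 113/3 − (1/3)·28.4375 = 28.1875.

28.4375, 28.1875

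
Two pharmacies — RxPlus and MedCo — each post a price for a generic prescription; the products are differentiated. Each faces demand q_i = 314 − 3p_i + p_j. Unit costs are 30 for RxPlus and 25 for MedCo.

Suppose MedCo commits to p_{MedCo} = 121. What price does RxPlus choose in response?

RxPlus's profit: π = (p_{RxPlus} − 30)(314 − 3p_{RxPlus} + p_{MedCo}).
∂π/∂p_{RxPlus} = 404 − 6p_{RxPlus} + p_{MedCo} = 0 ⇒ p_{RxPlus} = 202/3 + (1/6)p_{MedCo}.
At p_{MedCo} = 121: p_{RxPlus} = 202/3 + (1/6)·121 = 87.5.

87.5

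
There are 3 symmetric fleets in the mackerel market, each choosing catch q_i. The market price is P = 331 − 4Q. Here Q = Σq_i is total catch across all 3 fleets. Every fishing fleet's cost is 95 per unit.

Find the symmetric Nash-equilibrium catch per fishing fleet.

14.75

A representative fishing fleet's profit is π_i = q_i(331 − 4Q) − 95q_i, with Q = q_i + Σ_{j≠i} q_j.
First-order condition: 236 − 8q_i − 4Σ_{j≠i} q_j = 0.
With identical fishing fleets, set every q_j = q: then 236 − 8q − 8q = 0, i.e. q = 236/16 = 14.75.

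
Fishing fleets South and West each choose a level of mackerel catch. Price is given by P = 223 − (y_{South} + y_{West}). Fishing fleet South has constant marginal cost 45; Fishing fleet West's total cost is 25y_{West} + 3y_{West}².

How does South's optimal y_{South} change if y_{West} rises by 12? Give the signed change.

Fishing fleet South's profit: π = y_{South}(223 − (y_{South} + y_{West})) − 45y_{South}.
∂π/∂y_{South} = 178 − 2y_{South} − y_{West} = 0, so y_{South} = 89 − 0.5y_{West}.
The reaction-function slope is −0.5, so a 12-unit rise in y_{West} moves y_{South} by −0.5 × 12 = −6. South's best response falls — the actions are strategic substitutes.

-6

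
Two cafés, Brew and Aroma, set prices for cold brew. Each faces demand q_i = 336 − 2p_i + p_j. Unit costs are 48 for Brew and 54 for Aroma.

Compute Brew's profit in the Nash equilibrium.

Brew's profit: π = (p_{Brew} − 48)(336 − 2p_{Brew} + p_{Aroma}).
∂π/∂p_{Brew} = 432 − 4p_{Brew} + p_{Aroma} = 0 ⇒ p_{Brew} = 108 + 0.25p_{Aroma}.
Similarly p_{Aroma} = 111 + 0.25p_{Brew}.
Plugging p_{Aroma} into Brew's best response: p_{Brew} = 108 + 0.25(111 + 0.25p_{Brew}) ⇒ 0.9375p_{Brew} = 135.75, so p_{Brew} = 144.8.
Then p_{Aroma} = 111 + 0.25·144.8 = 147.2.
q_{Brew} = 336 − 2·144.8 + 147.2 = 193.6.
Profit = (144.8 − 48)·193.6 = 18740.48.

18740.48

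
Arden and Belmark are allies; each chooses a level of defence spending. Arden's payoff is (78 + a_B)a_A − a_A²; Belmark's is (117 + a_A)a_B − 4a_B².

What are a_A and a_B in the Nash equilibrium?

Expanding Arden's payoff: 78a_A + a_Ba_A − a_A².
∂π/∂a_A = 78 + a_B − 2a_A = 0, so a_A = 39 + 0.5a_B.
Likewise for Belmark: a_B = 14.625 + 0.125a_A.
Plugging a_B into Arden's best response: a_A = 39 + 0.5(14.625 + 0.125a_A) ⇒ 0.9375a_A = 46.3125, so a_A = 49.4.
Then a_B = 14.625 + 0.125·49.4 = 20.8.

49.4, 20.8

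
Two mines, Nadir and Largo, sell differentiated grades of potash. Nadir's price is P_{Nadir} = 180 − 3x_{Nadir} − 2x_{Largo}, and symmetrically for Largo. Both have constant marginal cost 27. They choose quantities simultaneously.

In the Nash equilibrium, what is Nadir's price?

84.375

Mine Nadir's profit: π = x_{Nadir}(180 − 3x_{Nadir} − 2x_{Largo}) − 27x_{Nadir}.
∂π/∂x_{Nadir} = 153 − 6x_{Nadir} − 2x_{Largo} = 0 ⇒ x_{Nadir} = 25.5 − (1/3)x_{Largo}.
Setting x_{Nadir} = x_{Largo} in the reaction function: x_{Nadir} = 25.5 − (1/3)x_{Nadir}, so x_{Nadir} = 25.5 / (4/3) = 19.125.
P_{Nadir} = 180 − 3·19.125 − 2·19.125 = 84.375.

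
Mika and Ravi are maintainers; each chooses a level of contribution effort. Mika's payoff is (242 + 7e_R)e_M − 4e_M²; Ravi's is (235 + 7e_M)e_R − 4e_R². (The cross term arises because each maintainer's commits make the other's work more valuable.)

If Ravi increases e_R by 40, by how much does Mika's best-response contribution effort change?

35

Expanding Mika's payoff: 242e_M + 7e_Re_M − 4e_M².
∂π/∂e_M = 242 + 7e_R − 8e_M = 0, so e_M = 30.25 + 0.875e_R.
The reaction-function slope is 0.875, so a 40-unit rise in e_R moves e_M by 0.875 × 40 = 35. Mika's best response rises — the actions are strategic complements.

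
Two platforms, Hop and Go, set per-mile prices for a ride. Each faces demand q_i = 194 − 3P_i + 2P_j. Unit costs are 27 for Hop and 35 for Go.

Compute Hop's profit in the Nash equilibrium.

5611.6875

Hop's profit: π = (P_{Hop} − 27)(194 − 3P_{Hop} + 2P_{Go}).
∂π/∂P_{Hop} = 275 − 6P_{Hop} + 2P_{Go} = 0 ⇒ P_{Hop} = 275/6 + (1/3)P_{Go}.
Similarly P_{Go} = 299/6 + (1/3)P_{Hop}.
Substituting the second reaction function into the first: P_{Hop} = 275/6 + (1/3)(299/6 + (1/3)P_{Hop}), which gives (8/9)P_{Hop} = 562/9 ⇒ P_{Hop} = 70.25.
Then P_{Go} = 299/6 + (1/3)·70.25 = 73.25.
q_{Hop} = 194 − 3·70.25 + 2·73.25 = 129.75.
Profit = (70.25 − 27)·129.75 = 5611.6875.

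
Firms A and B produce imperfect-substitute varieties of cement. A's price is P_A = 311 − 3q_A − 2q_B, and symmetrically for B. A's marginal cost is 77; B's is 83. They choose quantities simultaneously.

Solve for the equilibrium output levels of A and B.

29.625, 28.125

Firm A's profit: π = q_A(311 − 3q_A − 2q_B) − 77q_A.
∂π/∂q_A = 234 − 6q_A − 2q_B = 0 ⇒ q_A = 39 − (1/3)q_B.
Similarly q_B = 38 − (1/3)q_A.
Solving the two reaction functions simultaneously: (1 − (−1/3)(−1/3))q_A = 39 − (1/3)·38, so (8/9)q_A = 79/3 and q_A = 29.625.
Then q_B = 38 − (1/3)·29.625 = 28.125.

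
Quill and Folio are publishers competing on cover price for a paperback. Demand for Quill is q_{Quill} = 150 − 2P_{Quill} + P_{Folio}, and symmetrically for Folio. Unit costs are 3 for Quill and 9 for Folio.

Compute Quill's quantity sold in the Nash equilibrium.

Quill's profit: π = (P_{Quill} − 3)(150 − 2P_{Quill} + P_{Folio}).
∂π/∂P_{Quill} = 156 − 4P_{Quill} + P_{Folio} = 0 ⇒ P_{Quill} = 39 + 0.25P_{Folio}.
Similarly P_{Folio} = 42 + 0.25P_{Quill}.
Plugging P_{Folio} into Quill's best response: P_{Quill} = 39 + 0.25(42 + 0.25P_{Quill}) ⇒ 0.9375P_{Quill} = 49.5, so P_{Quill} = 52.8.
Then P_{Folio} = 42 + 0.25·52.8 = 55.2.
q_{Quill} = 150 − 2·52.8 + 55.2 = 99.6.

99.6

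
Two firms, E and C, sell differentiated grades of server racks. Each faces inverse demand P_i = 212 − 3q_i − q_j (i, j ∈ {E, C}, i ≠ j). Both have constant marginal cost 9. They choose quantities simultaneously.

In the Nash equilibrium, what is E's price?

Firm E's profit: π = q_E(212 − 3q_E − q_C) − 9q_E.
∂π/∂q_E = 203 − 6q_E − q_C = 0 ⇒ q_E = 203/6 − (1/6)q_C.
By symmetry q_C = q_E; substituting into the reaction function, (7/6)q_E = 203/6 and q_E = 29.
P_E = 212 − 3·29 − 29 = 96.

96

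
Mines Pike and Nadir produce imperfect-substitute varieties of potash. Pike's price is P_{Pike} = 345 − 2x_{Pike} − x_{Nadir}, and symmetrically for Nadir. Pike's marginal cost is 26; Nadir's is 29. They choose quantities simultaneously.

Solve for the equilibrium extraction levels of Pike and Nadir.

Mine Pike's profit: π = x_{Pike}(345 − 2x_{Pike} − x_{Nadir}) − 26x_{Pike}.
∂π/∂x_{Pike} = 319 − 4x_{Pike} − x_{Nadir} = 0 ⇒ x_{Pike} = 79.75 − 0.25x_{Nadir}.
Similarly x_{Nadir} = 79 − 0.25x_{Pike}.
Substituting the second reaction function into the first: x_{Pike} = 79.75 − 0.25(79 − 0.25x_{Pike}), which gives 0.9375x_{Pike} = 60 ⇒ x_{Pike} = 64.
Then x_{Nadir} = 79 − 0.25·64 = 63.

64, 63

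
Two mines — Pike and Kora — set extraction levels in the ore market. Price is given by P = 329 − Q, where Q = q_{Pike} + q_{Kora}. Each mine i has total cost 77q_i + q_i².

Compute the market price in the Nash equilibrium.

228.2

Mine Pike's profit: π = q_{Pike}(329 − (q_{Pike} + q_{Kora})) − 77q_{Pike} − q_{Pike}².
∂π/∂q_{Pike} = 252 − 4q_{Pike} − q_{Kora} = 0, so q_{Pike} = 63 − 0.25q_{Kora}.
By symmetry q_{Kora} = q_{Pike}; substituting into the reaction function, 1.25q_{Pike} = 63 and q_{Pike} = 50.4.
Equilibrium price: P = 329 − 100.8 = 228.2.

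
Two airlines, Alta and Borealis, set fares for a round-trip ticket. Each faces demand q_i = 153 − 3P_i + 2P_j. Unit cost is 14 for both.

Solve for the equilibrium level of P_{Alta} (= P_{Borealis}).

48.75

Alta's profit: π = (P_{Alta} − 14)(153 − 3P_{Alta} + 2P_{Borealis}).
∂π/∂P_{Alta} = 195 − 6P_{Alta} + 2P_{Borealis} = 0 ⇒ P_{Alta} = 32.5 + (1/3)P_{Borealis}.
The game is symmetric, so in equilibrium P_{Borealis} = P_{Alta}: the reaction function gives (2/3)P_{Alta} = 32.5, hence P_{Alta} = 48.75.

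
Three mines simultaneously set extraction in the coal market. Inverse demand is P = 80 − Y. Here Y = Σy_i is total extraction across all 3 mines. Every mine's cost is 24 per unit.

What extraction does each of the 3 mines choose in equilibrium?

A representative mine's profit is π_i = y_i(80 − Y) − 24y_i, with Y = y_i + Σ_{j≠i} y_j.
First-order condition: 56 − 2y_i − Σ_{j≠i} y_j = 0.
With identical mines, set every y_j = y: then 56 − 2y − 2y = 0, i.e. y = 56/4 = 14.

14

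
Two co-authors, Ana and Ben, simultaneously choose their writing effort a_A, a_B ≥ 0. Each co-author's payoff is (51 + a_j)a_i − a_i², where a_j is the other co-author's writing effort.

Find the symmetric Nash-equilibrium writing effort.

Ana's payoff is (51 + a_B)a_A − a_A².
∂π/∂a_A = 51 + a_B − 2a_A = 0, so a_A = 25.5 + 0.5a_B.
The game is symmetric, so in equilibrium a_B = a_A: the reaction function gives 0.5a_A = 25.5, hence a_A = 51.

51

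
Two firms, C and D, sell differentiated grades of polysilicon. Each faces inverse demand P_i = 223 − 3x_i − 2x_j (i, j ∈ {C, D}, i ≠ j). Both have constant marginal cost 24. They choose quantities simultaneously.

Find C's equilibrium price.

Firm C's profit: π = x_C(223 − 3x_C − 2x_D) − 24x_C.
∂π/∂x_C = 199 − 6x_C − 2x_D = 0 ⇒ x_C = 199/6 − (1/3)x_D.
The game is symmetric, so in equilibrium x_D = x_C: the reaction function gives (4/3)x_C = 199/6, hence x_C = 24.875.
P_C = 223 − 3·24.875 − 2·24.875 = 98.625.

98.625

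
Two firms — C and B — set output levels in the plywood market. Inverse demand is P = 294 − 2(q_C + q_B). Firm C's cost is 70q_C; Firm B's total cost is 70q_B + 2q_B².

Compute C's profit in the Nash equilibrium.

Firm C's profit: π = q_C(294 − 2(q_C + q_B)) − 70q_C.
∂π/∂q_C = 224 − 4q_C − 2q_B = 0, so q_C = 56 − 0.5q_B.
For B: ∂π/∂q_B = 224 − 8q_B − 2q_C = 0 ⇒ q_B = 28 − 0.25q_C.
Substituting the second reaction function into the first: q_C = 56 − 0.5(28 − 0.25q_C), which gives 0.875q_C = 42 ⇒ q_C = 48.
Then q_B = 28 − 0.25·48 = 16.
Price P = 294 − 2·64 = 166.
C's profit: (166 − 70)·48 = 4608.

4608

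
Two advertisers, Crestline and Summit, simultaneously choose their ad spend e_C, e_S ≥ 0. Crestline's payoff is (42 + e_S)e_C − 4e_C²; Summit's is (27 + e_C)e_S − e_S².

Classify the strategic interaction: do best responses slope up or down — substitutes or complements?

strategic complements

Expanding Crestline's payoff: 42e_C + e_Se_C − 4e_C².
∂π/∂e_C = 42 + e_S − 8e_C = 0, so e_C = 5.25 + 0.125e_S.
The best-response slope de_C/de_S = 0.125 > 0: the reaction function is upward-sloping, so the choices are strategic complements.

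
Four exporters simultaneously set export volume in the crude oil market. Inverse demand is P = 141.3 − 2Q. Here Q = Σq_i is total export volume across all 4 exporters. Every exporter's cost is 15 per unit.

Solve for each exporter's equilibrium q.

A representative exporter's profit is π_i = q_i(141.3 − 2Q) − 15q_i, with Q = q_i + Σ_{j≠i} q_j.
First-order condition: 126.3 − 4q_i − 2Σ_{j≠i} q_j = 0.
With identical exporters, set every q_j = q: then 126.3 − 4q − 6q = 0, i.e. q = 126.3/10 = 12.63.

12.63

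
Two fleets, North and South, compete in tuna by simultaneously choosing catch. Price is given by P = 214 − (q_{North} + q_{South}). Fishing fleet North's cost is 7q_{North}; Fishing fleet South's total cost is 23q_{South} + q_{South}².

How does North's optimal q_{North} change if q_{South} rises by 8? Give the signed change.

-4

Fishing fleet North's profit: π = q_{North}(214 − (q_{North} + q_{South})) − 7q_{North}.
∂π/∂q_{North} = 207 − 2q_{North} − q_{South} = 0, so q_{North} = 103.5 − 0.5q_{South}.
The reaction-function slope is −0.5, so an 8-unit rise in q_{South} moves q_{North} by −0.5 × 8 = −4. North's best response falls — the actions are strategic substitutes.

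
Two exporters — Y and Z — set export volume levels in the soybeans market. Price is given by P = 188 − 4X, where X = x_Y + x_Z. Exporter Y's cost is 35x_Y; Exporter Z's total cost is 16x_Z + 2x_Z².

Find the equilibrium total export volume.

Exporter Y's profit: π = x_Y(188 − 4(x_Y + x_Z)) − 35x_Y.
∂π/∂x_Y = 153 − 8x_Y − 4x_Z = 0, so x_Y = 19.125 − 0.5x_Z.
For Z: ∂π/∂x_Z = 172 − 12x_Z − 4x_Y = 0 ⇒ x_Z = 43/3 − (1/3)x_Y.
Solving the two reaction functions simultaneously: (1 − (−0.5)(−1/3))x_Y = 19.125 − 0.5·(43/3), so (5/6)x_Y = 287/24 and x_Y = 14.35.
Then x_Z = 43/3 − (1/3)·14.35 = 9.55.
Total export volume: 14.35 + 9.55 = 23.9.

23.9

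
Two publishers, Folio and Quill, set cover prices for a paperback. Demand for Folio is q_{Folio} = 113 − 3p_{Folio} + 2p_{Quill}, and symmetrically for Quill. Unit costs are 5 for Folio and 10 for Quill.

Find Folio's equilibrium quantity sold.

83.8125

Folio's profit: π = (p_{Folio} − 5)(113 − 3p_{Folio} + 2p_{Quill}).
∂π/∂p_{Folio} = 128 − 6p_{Folio} + 2p_{Quill} = 0 ⇒ p_{Folio} = 64/3 + (1/3)p_{Quill}.
Similarly p_{Quill} = 143/6 + (1/3)p_{Folio}.
Plugging p_{Quill} into Folio's best response: p_{Folio} = 64/3 + (1/3)(143/6 + (1/3)p_{Folio}) ⇒ (8/9)p_{Folio} = 527/18, so p_{Folio} = 32.9375.
Then p_{Quill} = 143/6 + (1/3)·32.9375 = 34.8125.
q_{Folio} = 113 − 3·32.9375 + 2·34.8125 = 83.8125.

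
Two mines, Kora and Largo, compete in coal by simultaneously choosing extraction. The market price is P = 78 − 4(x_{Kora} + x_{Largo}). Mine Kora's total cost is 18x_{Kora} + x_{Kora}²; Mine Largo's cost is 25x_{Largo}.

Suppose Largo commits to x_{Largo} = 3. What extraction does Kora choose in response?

Mine Kora's profit: π = x_{Kora}(78 − 4(x_{Kora} + x_{Largo})) − 18x_{Kora} − x_{Kora}².
∂π/∂x_{Kora} = 60 − 10x_{Kora} − 4x_{Largo} = 0, so x_{Kora} = 6 − 0.4x_{Largo}.
At x_{Largo} = 3: x_{Kora} = 6 − 0.4·3 = 4.8.

4.8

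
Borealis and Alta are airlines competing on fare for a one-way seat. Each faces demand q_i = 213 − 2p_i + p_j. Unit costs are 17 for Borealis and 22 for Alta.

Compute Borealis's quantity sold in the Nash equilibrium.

132

Borealis's profit: π = (p_{Borealis} − 17)(213 − 2p_{Borealis} + p_{Alta}).
∂π/∂p_{Borealis} = 247 − 4p_{Borealis} + p_{Alta} = 0 ⇒ p_{Borealis} = 61.75 + 0.25p_{Alta}.
Similarly p_{Alta} = 64.25 + 0.25p_{Borealis}.
Substituting the second reaction function into the first: p_{Borealis} = 61.75 + 0.25(64.25 + 0.25p_{Borealis}), which gives 0.9375p_{Borealis} = 77.8125 ⇒ p_{Borealis} = 83.
Then p_{Alta} = 64.25 + 0.25·83 = 85.
q_{Borealis} = 213 − 2·83 + 85 = 132.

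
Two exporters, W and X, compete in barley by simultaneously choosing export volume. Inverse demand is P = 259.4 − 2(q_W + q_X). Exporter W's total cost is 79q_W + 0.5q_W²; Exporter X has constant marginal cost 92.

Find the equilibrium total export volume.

Exporter W's profit: π = q_W(259.4 − 2(q_W + q_X)) − 79q_W − 0.5q_W².
∂π/∂q_W = 180.4 − 5q_W − 2q_X = 0, so q_W = 36.08 − 0.4q_X.
For X: ∂π/∂q_X = 167.4 − 4q_X − 2q_W = 0 ⇒ q_X = 41.85 − 0.5q_W.
Substituting the second reaction function into the first: q_W = 36.08 − 0.4(41.85 − 0.5q_W), which gives 0.8q_W = 19.34 ⇒ q_W = 24.175.
Then q_X = 41.85 − 0.5·24.175 = 29.7625.
Total export volume: 24.175 + 29.7625 = 53.9375.

53.9375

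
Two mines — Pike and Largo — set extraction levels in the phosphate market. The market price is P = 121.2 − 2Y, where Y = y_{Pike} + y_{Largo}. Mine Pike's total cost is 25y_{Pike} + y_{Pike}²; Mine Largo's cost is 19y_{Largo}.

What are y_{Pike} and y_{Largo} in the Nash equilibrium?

9.02, 21.04

Mine Pike's profit: π = y_{Pike}(121.2 − 2(y_{Pike} + y_{Largo})) − 25y_{Pike} − y_{Pike}².
∂π/∂y_{Pike} = 96.2 − 6y_{Pike} − 2y_{Largo} = 0, so y_{Pike} = 481/30 − (1/3)y_{Largo}.
For Largo: ∂π/∂y_{Largo} = 102.2 − 4y_{Largo} − 2y_{Pike} = 0 ⇒ y_{Largo} = 25.55 − 0.5y_{Pike}.
Plugging y_{Largo} into Pike's best response: y_{Pike} = 481/30 − (1/3)(25.55 − 0.5y_{Pike}) ⇒ (5/6)y_{Pike} = 451/60, so y_{Pike} = 9.02.
Then y_{Largo} = 25.55 − 0.5·9.02 = 21.04.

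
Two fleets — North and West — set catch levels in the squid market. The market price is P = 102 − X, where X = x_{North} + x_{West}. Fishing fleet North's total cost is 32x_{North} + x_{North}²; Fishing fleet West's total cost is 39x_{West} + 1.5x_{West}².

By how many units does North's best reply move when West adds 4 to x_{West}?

-1

Fishing fleet North's profit: π = x_{North}(102 − (x_{North} + x_{West})) − 32x_{North} − x_{North}².
∂π/∂x_{North} = 70 − 4x_{North} − x_{West} = 0, so x_{North} = 17.5 − 0.25x_{West}.
The reaction-function slope is −0.25, so a 4-unit rise in x_{West} moves x_{North} by −0.25 × 4 = −1. North's best response falls — the actions are strategic substitutes.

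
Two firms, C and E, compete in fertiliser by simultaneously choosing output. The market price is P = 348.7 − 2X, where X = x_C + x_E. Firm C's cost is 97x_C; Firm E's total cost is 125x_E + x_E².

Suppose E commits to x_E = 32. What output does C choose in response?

46.925

Firm C's profit: π = x_C(348.7 − 2(x_C + x_E)) − 97x_C.
∂π/∂x_C = 251.7 − 4x_C − 2x_E = 0, so x_C = 62.925 − 0.5x_E.
At x_E = 32: x_C = 62.925 − 0.5·32 = 46.925.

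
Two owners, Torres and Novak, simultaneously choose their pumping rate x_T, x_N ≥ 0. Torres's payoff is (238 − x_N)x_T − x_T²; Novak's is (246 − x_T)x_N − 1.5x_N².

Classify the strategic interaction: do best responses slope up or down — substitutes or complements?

strategic substitutes

Expanding Torres's payoff: 238x_T − x_Nx_T − x_T².
∂π/∂x_T = 238 − x_N − 2x_T = 0, so x_T = 119 − 0.5x_N.
The best-response slope dx_T/dx_N = −0.5 < 0: the reaction function is downward-sloping, so the choices are strategic substitutes.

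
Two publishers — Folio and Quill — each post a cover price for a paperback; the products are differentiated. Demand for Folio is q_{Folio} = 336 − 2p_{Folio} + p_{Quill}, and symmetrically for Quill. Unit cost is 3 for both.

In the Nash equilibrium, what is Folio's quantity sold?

Folio's profit: π = (p_{Folio} − 3)(336 − 2p_{Folio} + p_{Quill}).
∂π/∂p_{Folio} = 342 − 4p_{Folio} + p_{Quill} = 0 ⇒ p_{Folio} = 85.5 + 0.25p_{Quill}.
By symmetry p_{Quill} = p_{Folio}; substituting into the reaction function, 0.75p_{Folio} = 85.5 and p_{Folio} = 114.
q_{Folio} = 336 − 2·114 + 114 = 222.

222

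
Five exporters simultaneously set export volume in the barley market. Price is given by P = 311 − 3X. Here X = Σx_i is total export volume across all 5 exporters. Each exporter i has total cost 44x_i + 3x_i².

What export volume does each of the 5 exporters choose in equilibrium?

11.125

A representative exporter's profit is π_i = x_i(311 − 3X) − 44x_i − 3x_i², with X = x_i + Σ_{j≠i} x_j.
First-order condition: 267 − 12x_i − 3Σ_{j≠i} x_j = 0.
Imposing symmetry (x_j = x for all j) turns Σ_{j≠i} x_j into 4x, so 267 = 24x and x = 11.125.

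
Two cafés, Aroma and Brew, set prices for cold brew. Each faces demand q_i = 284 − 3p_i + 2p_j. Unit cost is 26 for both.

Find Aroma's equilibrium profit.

12480.75

Aroma's profit: π = (p_{Aroma} − 26)(284 − 3p_{Aroma} + 2p_{Brew}).
∂π/∂p_{Aroma} = 362 − 6p_{Aroma} + 2p_{Brew} = 0 ⇒ p_{Aroma} = 181/3 + (1/3)p_{Brew}.
By symmetry p_{Brew} = p_{Aroma}; substituting into the reaction function, (2/3)p_{Aroma} = 181/3 and p_{Aroma} = 90.5.
q_{Aroma} = 284 − 3·90.5 + 2·90.5 = 193.5.
Profit = (90.5 − 26)·193.5 = 12480.75.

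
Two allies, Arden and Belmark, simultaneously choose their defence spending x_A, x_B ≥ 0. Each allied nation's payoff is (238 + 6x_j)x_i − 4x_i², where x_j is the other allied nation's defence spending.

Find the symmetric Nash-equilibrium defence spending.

Arden's payoff is (238 + 6x_B)x_A − 4x_A².
∂π/∂x_A = 238 + 6x_B − 8x_A = 0, so x_A = 29.75 + 0.75x_B.
By symmetry x_B = x_A; substituting into the reaction function, 0.25x_A = 29.75 and x_A = 119.

119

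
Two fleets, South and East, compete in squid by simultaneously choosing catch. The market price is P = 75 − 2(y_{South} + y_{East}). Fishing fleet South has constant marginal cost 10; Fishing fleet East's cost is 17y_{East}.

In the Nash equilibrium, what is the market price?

34

Fishing fleet South's profit: π = y_{South}(75 − 2(y_{South} + y_{East})) − 10y_{South}.
∂π/∂y_{South} = 65 − 4y_{South} − 2y_{East} = 0, so y_{South} = 16.25 − 0.5y_{East}.
By the same steps for East: y_{East} = 14.5 − 0.5y_{South}.
Solving the two reaction functions simultaneously: (1 − (−0.5)(−0.5))y_{South} = 16.25 − 0.5·14.5, so 0.75y_{South} = 9 and y_{South} = 12.
Then y_{East} = 14.5 − 0.5·12 = 8.5.
Equilibrium price: P = 75 − 2·20.5 = 34.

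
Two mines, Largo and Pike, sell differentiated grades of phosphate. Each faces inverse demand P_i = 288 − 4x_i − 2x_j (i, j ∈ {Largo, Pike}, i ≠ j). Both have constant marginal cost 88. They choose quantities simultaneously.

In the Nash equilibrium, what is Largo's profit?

Mine Largo's profit: π = x_{Largo}(288 − 4x_{Largo} − 2x_{Pike}) − 88x_{Largo}.
∂π/∂x_{Largo} = 200 − 8x_{Largo} − 2x_{Pike} = 0 ⇒ x_{Largo} = 25 − 0.25x_{Pike}.
By symmetry x_{Pike} = x_{Largo}; substituting into the reaction function, 1.25x_{Largo} = 25 and x_{Largo} = 20.
P_{Largo} = 288 − 4·20 − 2·20 = 168.
Profit = (168 − 88)·20 = 1600.

1600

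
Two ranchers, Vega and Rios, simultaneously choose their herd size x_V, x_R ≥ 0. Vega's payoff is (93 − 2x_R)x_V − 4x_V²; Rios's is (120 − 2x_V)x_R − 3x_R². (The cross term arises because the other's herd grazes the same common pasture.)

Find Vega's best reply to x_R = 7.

9.875

Expanding Vega's payoff: 93x_V − 2x_Rx_V − 4x_V².
∂π/∂x_V = 93 − 2x_R − 8x_V = 0, so x_V = 11.625 − 0.25x_R.
At x_R = 7: x_V = 11.625 − 0.25·7 = 9.875.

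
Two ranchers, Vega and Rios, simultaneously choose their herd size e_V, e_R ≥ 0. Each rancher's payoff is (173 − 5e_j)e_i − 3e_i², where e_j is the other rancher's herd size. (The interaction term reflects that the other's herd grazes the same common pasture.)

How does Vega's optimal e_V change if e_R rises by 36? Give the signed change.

Vega's payoff is (173 − 5e_R)e_V − 3e_V².
∂π/∂e_V = 173 − 5e_R − 6e_V = 0, so e_V = 173/6 − (5/6)e_R.
The reaction-function slope is −5/6, so a 36-unit rise in e_R moves e_V by −5/6 × 36 = −30. Vega's best response falls — the actions are strategic substitutes.

-30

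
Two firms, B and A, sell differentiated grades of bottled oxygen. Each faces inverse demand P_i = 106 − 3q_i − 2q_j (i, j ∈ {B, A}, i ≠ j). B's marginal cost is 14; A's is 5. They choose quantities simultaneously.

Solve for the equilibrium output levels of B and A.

10.9375, 13.1875

Firm B's profit: π = q_B(106 − 3q_B − 2q_A) − 14q_B.
∂π/∂q_B = 92 − 6q_B − 2q_A = 0 ⇒ q_B = 46/3 − (1/3)q_A.
Similarly q_A = 101/6 − (1/3)q_B.
Solving the two reaction functions simultaneously: (1 − (−1/3)(−1/3))q_B = 46/3 − (1/3)·(101/6), so (8/9)q_B = 175/18 and q_B = 10.9375.
Then q_A = 101/6 − (1/3)·10.9375 = 13.1875.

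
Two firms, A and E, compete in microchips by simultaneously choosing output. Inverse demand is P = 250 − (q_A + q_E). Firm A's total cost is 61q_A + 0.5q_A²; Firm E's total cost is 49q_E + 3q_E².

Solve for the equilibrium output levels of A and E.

Firm A's profit: π = q_A(250 − (q_A + q_E)) − 61q_A − 0.5q_A².
∂π/∂q_A = 189 − 3q_A − q_E = 0, so q_A = 63 − (1/3)q_E.
For E: ∂π/∂q_E = 201 − 8q_E − q_A = 0 ⇒ q_E = 25.125 − 0.125q_A.
Plugging q_E into A's best response: q_A = 63 − (1/3)(25.125 − 0.125q_A) ⇒ (23/24)q_A = 54.625, so q_A = 57.
Then q_E = 25.125 − 0.125·57 = 18.

57, 18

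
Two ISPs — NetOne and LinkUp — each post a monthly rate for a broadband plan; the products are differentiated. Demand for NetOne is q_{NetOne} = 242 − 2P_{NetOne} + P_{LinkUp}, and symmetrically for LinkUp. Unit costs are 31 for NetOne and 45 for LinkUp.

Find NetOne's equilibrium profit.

NetOne's profit: π = (P_{NetOne} − 31)(242 − 2P_{NetOne} + P_{LinkUp}).
∂π/∂P_{NetOne} = 304 − 4P_{NetOne} + P_{LinkUp} = 0 ⇒ P_{NetOne} = 76 + 0.25P_{LinkUp}.
Similarly P_{LinkUp} = 83 + 0.25P_{NetOne}.
Substituting the second reaction function into the first: P_{NetOne} = 76 + 0.25(83 + 0.25P_{NetOne}), which gives 0.9375P_{NetOne} = 96.75 ⇒ P_{NetOne} = 103.2.
Then P_{LinkUp} = 83 + 0.25·103.2 = 108.8.
q_{NetOne} = 242 − 2·103.2 + 108.8 = 144.4.
Profit = (103.2 − 31)·144.4 = 10425.68.

10425.68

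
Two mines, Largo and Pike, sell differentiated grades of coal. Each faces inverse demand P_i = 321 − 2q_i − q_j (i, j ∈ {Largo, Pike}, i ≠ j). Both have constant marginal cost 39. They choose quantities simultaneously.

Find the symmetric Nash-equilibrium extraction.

Mine Largo's profit: π = q_{Largo}(321 − 2q_{Largo} − q_{Pike}) − 39q_{Largo}.
∂π/∂q_{Largo} = 282 − 4q_{Largo} − q_{Pike} = 0 ⇒ q_{Largo} = 70.5 − 0.25q_{Pike}.
Setting q_{Largo} = q_{Pike} in the reaction function: q_{Largo} = 70.5 − 0.25q_{Largo}, so q_{Largo} = 70.5 / 1.25 = 56.4.

56.4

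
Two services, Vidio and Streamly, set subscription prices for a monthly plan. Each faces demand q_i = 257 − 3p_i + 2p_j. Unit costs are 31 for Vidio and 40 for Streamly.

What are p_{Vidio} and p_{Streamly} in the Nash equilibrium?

Vidio's profit: π = (p_{Vidio} − 31)(257 − 3p_{Vidio} + 2p_{Streamly}).
∂π/∂p_{Vidio} = 350 − 6p_{Vidio} + 2p_{Streamly} = 0 ⇒ p_{Vidio} = 175/3 + (1/3)p_{Streamly}.
Similarly p_{Streamly} = 377/6 + (1/3)p_{Vidio}.
Plugging p_{Streamly} into Vidio's best response: p_{Vidio} = 175/3 + (1/3)(377/6 + (1/3)p_{Vidio}) ⇒ (8/9)p_{Vidio} = 1427/18, so p_{Vidio} = 89.1875.
Then p_{Streamly} = 377/6 + (1/3)·89.1875 = 92.5625.

89.1875, 92.5625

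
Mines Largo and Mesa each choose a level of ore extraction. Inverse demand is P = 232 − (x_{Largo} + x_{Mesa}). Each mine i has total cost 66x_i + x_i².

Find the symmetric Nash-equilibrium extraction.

Mine Largo's profit: π = x_{Largo}(232 − (x_{Largo} + x_{Mesa})) − 66x_{Largo} − x_{Largo}².
∂π/∂x_{Largo} = 166 − 4x_{Largo} − x_{Mesa} = 0, so x_{Largo} = 41.5 − 0.25x_{Mesa}.
By symmetry x_{Mesa} = x_{Largo}; substituting into the reaction function, 1.25x_{Largo} = 41.5 and x_{Largo} = 33.2.

33.2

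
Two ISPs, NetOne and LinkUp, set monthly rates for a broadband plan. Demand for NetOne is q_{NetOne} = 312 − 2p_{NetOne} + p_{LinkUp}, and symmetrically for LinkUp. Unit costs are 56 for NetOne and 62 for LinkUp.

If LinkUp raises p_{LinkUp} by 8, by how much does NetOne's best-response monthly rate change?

NetOne's profit: π = (p_{NetOne} − 56)(312 − 2p_{NetOne} + p_{LinkUp}).
∂π/∂p_{NetOne} = 424 − 4p_{NetOne} + p_{LinkUp} = 0 ⇒ p_{NetOne} = 106 + 0.25p_{LinkUp}.
The reaction-function slope is 0.25, so an 8-unit rise in p_{LinkUp} moves p_{NetOne} by 0.25 × 8 = 2. NetOne's best response rises — the actions are strategic complements.

2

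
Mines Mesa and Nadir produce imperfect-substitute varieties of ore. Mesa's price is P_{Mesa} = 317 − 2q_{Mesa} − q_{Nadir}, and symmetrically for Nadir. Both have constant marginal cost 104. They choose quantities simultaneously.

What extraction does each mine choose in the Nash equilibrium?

Mine Mesa's profit: π = q_{Mesa}(317 − 2q_{Mesa} − q_{Nadir}) − 104q_{Mesa}.
∂π/∂q_{Mesa} = 213 − 4q_{Mesa} − q_{Nadir} = 0 ⇒ q_{Mesa} = 53.25 − 0.25q_{Nadir}.
By symmetry q_{Nadir} = q_{Mesa}; substituting into the reaction function, 1.25q_{Mesa} = 53.25 and q_{Mesa} = 42.6.

42.6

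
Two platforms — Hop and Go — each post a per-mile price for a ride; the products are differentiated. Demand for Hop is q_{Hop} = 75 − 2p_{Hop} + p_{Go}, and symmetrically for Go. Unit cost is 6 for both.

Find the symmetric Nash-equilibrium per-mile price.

29

Hop's profit: π = (p_{Hop} − 6)(75 − 2p_{Hop} + p_{Go}).
∂π/∂p_{Hop} = 87 − 4p_{Hop} + p_{Go} = 0 ⇒ p_{Hop} = 21.75 + 0.25p_{Go}.
The game is symmetric, so in equilibrium p_{Go} = p_{Hop}: the reaction function gives 0.75p_{Hop} = 21.75, hence p_{Hop} = 29.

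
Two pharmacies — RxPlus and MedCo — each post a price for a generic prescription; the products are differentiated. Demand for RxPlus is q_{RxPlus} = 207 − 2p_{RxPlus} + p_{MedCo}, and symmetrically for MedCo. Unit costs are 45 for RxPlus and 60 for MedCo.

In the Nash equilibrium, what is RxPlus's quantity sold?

112

RxPlus's profit: π = (p_{RxPlus} − 45)(207 − 2p_{RxPlus} + p_{MedCo}).
∂π/∂p_{RxPlus} = 297 − 4p_{RxPlus} + p_{MedCo} = 0 ⇒ p_{RxPlus} = 74.25 + 0.25p_{MedCo}.
Similarly p_{MedCo} = 81.75 + 0.25p_{RxPlus}.
Solving the two reaction functions simultaneously: (1 − (0.25)(0.25))p_{RxPlus} = 74.25 + 0.25·81.75, so 0.9375p_{RxPlus} = 94.6875 and p_{RxPlus} = 101.
Then p_{MedCo} = 81.75 + 0.25·101 = 107.
q_{RxPlus} = 207 − 2·101 + 107 = 112.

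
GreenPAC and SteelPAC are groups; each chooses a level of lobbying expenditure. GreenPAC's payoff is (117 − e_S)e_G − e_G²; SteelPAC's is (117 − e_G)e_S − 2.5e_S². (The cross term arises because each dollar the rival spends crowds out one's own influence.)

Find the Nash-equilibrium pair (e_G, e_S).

Expanding GreenPAC's payoff: 117e_G − e_Se_G − e_G².
∂π/∂e_G = 117 − e_S − 2e_G = 0, so e_G = 58.5 − 0.5e_S.
Likewise for SteelPAC: e_S = 23.4 − 0.2e_G.
Plugging e_S into GreenPAC's best response: e_G = 58.5 − 0.5(23.4 − 0.2e_G) ⇒ 0.9e_G = 46.8, so e_G = 52.
Then e_S = 23.4 − 0.2·52 = 13.

52, 13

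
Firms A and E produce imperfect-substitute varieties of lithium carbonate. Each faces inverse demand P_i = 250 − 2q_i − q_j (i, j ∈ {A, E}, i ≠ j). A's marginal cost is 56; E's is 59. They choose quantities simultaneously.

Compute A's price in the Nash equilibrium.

Firm A's profit: π = q_A(250 − 2q_A − q_E) − 56q_A.
∂π/∂q_A = 194 − 4q_A − q_E = 0 ⇒ q_A = 48.5 − 0.25q_E.
Similarly q_E = 47.75 − 0.25q_A.
Plugging q_E into A's best response: q_A = 48.5 − 0.25(47.75 − 0.25q_A) ⇒ 0.9375q_A = 36.5625, so q_A = 39.
Then q_E = 47.75 − 0.25·39 = 38.
P_A = 250 − 2·39 − 38 = 134.

134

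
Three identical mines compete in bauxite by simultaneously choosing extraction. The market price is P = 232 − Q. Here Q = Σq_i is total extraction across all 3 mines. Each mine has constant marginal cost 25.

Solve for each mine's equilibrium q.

51.75

A representative mine's profit is π_i = q_i(232 − Q) − 25q_i, with Q = q_i + Σ_{j≠i} q_j.
First-order condition: 207 − 2q_i − Σ_{j≠i} q_j = 0.
In a symmetric equilibrium every mine chooses the same q, so Σ_{j≠i} q_j = 2q. The condition becomes 207 − 4q = 0, giving q = 207/4 = 51.75.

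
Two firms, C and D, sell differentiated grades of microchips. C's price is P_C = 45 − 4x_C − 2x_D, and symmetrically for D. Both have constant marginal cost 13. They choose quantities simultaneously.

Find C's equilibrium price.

25.8

Firm C's profit: π = x_C(45 − 4x_C − 2x_D) − 13x_C.
∂π/∂x_C = 32 − 8x_C − 2x_D = 0 ⇒ x_C = 4 − 0.25x_D.
The game is symmetric, so in equilibrium x_D = x_C: the reaction function gives 1.25x_C = 4, hence x_C = 3.2.
P_C = 45 − 4·3.2 − 2·3.2 = 25.8.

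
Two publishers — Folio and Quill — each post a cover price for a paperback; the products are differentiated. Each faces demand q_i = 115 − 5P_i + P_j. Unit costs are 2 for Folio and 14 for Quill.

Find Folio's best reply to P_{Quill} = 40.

16.5

Folio's profit: π = (P_{Folio} − 2)(115 − 5P_{Folio} + P_{Quill}).
∂π/∂P_{Folio} = 125 − 10P_{Folio} + P_{Quill} = 0 ⇒ P_{Folio} = 12.5 + 0.1P_{Quill}.
At P_{Quill} = 40: P_{Folio} = 12.5 + 0.1·40 = 16.5.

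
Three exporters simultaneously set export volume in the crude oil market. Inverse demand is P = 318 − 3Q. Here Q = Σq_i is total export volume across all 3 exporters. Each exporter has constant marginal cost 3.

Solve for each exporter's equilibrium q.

26.25

A representative exporter's profit is π_i = q_i(318 − 3Q) − 3q_i, with Q = q_i + Σ_{j≠i} q_j.
First-order condition: 315 − 6q_i − 3Σ_{j≠i} q_j = 0.
With identical exporters, set every q_j = q: then 315 − 6q − 6q = 0, i.e. q = 315/12 = 26.25.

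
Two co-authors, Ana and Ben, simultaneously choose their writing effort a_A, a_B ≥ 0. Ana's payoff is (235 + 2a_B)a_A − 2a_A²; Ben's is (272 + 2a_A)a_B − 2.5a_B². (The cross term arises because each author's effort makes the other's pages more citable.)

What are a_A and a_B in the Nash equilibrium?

Expanding Ana's payoff: 235a_A + 2a_Ba_A − 2a_A².
∂π/∂a_A = 235 + 2a_B − 4a_A = 0, so a_A = 58.75 + 0.5a_B.
Likewise for Ben: a_B = 54.4 + 0.4a_A.
Substituting the second reaction function into the first: a_A = 58.75 + 0.5(54.4 + 0.4a_A), which gives 0.8a_A = 85.95 ⇒ a_A = 107.4375.
Then a_B = 54.4 + 0.4·107.4375 = 97.375.

107.4375, 97.375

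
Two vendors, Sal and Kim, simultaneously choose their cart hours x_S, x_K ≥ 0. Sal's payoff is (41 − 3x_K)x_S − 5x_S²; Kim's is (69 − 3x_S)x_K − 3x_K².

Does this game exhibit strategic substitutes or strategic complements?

Expanding Sal's payoff: 41x_S − 3x_Kx_S − 5x_S².
∂π/∂x_S = 41 − 3x_K − 10x_S = 0, so x_S = 4.1 − 0.3x_K.
The best-response slope dx_S/dx_K = −0.3 < 0: the reaction function is downward-sloping, so the choices are strategic substitutes.

strategic substitutes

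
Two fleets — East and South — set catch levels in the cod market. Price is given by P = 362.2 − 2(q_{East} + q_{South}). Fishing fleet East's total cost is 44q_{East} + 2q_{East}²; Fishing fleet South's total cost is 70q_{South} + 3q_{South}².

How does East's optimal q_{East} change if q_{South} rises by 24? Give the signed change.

-6

Fishing fleet East's profit: π = q_{East}(362.2 − 2(q_{East} + q_{South})) − 44q_{East} − 2q_{East}².
∂π/∂q_{East} = 318.2 − 8q_{East} − 2q_{South} = 0, so q_{East} = 39.775 − 0.25q_{South}.
The reaction-function slope is −0.25, so a 24-unit rise in q_{South} moves q_{East} by −0.25 × 24 = −6. East's best response falls — the actions are strategic substitutes.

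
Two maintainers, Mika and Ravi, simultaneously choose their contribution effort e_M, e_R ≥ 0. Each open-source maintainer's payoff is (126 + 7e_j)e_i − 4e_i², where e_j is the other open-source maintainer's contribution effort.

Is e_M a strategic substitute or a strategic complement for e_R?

Mika's payoff is (126 + 7e_R)e_M − 4e_M².
∂π/∂e_M = 126 + 7e_R − 8e_M = 0, so e_M = 15.75 + 0.875e_R.
The best-response slope de_M/de_R = 0.875 > 0: the reaction function is upward-sloping, so the choices are strategic complements.

strategic complements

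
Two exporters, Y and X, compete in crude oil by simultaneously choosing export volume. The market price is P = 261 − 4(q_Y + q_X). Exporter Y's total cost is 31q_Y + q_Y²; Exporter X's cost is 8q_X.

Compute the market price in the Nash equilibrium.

108.625

Exporter Y's profit: π = q_Y(261 − 4(q_Y + q_X)) − 31q_Y − q_Y².
∂π/∂q_Y = 230 − 10q_Y − 4q_X = 0, so q_Y = 23 − 0.4q_X.
For X: ∂π/∂q_X = 253 − 8q_X − 4q_Y = 0 ⇒ q_X = 31.625 − 0.5q_Y.
Substituting the second reaction function into the first: q_Y = 23 − 0.4(31.625 − 0.5q_Y), which gives 0.8q_Y = 10.35 ⇒ q_Y = 12.9375.
Then q_X = 31.625 − 0.5·12.9375 = 805/32.
Equilibrium price: P = 261 − 4·(1219/32) = 108.625.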